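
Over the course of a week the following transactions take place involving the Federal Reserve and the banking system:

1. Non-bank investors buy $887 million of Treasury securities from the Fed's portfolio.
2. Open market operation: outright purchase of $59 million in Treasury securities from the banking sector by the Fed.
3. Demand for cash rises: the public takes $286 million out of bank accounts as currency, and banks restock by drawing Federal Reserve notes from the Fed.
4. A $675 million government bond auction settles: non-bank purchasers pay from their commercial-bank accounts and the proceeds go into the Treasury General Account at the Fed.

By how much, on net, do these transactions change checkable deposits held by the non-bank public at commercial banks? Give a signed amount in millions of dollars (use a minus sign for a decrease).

-$1848 million

Asset sale (to non-banks) $887 million: non-bank counterparties' bank balances fall → −$887M.
OMO purchase (from banks) $59 million: the counterparty is a bank, so public deposits are unchanged → 0.
Currency withdrawal $286 million: non-bank counterparties' bank balances fall → −$286M.
Government account inflow $675 million: non-bank counterparties' bank balances fall → −$675M.
Net: −887 + 0 − 286 − 675 = -$1848 million.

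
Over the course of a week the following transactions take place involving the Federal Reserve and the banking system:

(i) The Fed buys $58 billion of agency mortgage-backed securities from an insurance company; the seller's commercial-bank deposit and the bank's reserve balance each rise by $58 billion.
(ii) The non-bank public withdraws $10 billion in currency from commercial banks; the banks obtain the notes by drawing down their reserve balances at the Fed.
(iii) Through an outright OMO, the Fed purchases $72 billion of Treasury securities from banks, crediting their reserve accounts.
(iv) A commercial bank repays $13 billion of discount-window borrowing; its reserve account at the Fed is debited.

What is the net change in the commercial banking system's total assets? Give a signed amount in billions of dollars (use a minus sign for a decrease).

Fed balance sheet:
  Assets:      Securities +$130B, Loans to banks −$13B
  Liabilities: Bank reserves +$107B, Currency in circulation +$10B
Commercial banking system:
  Assets:      Reserves at CB +$107B, Securities −$72B
  Liabilities: Checkable deposits +$48B, Borrowings from CB −$13B
Change in total bank assets = +$35 billion.

+$35 billion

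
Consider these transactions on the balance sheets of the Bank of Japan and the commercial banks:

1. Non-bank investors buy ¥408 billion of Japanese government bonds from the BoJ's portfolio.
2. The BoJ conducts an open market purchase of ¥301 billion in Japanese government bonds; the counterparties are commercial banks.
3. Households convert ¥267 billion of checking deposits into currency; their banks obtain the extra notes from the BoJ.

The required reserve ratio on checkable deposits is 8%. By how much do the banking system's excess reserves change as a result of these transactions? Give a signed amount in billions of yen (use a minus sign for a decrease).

-¥320 billion

Asset sale (to non-banks) ¥408 billion: reserves −¥408B, deposits −¥408B.
OMO purchase (from banks) ¥301 billion: reserves +¥301B, deposits 0.
Currency withdrawal ¥267 billion: reserves −¥267B, deposits −¥267B.
Totals: Δreserves = −¥374B, Δdeposits = −¥675B.
Δrequired reserves = 8% × −¥675B = −¥54B.
Δexcess reserves = Δreserves − Δrequired = −¥374B − (−¥54B) = -¥320 billion.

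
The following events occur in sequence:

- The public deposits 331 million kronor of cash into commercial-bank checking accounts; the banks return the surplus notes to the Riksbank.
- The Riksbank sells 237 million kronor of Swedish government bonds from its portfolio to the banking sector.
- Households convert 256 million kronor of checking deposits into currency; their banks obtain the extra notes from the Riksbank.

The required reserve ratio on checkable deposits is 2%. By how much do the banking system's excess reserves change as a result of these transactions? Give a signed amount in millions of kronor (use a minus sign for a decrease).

-163.5 million

Currency deposit 331 million kronor: reserves +331M, deposits +331M.
OMO sale (to banks) 237 million kronor: reserves −237M, deposits 0.
Currency withdrawal 256 million kronor: reserves −256M, deposits −256M.
Totals: Δreserves = −162M, Δdeposits = +75M.
Δrequired reserves = 2% × +75M = +1.5M.
Δexcess reserves = Δreserves − Δrequired = −162M − (+1.5M) = -163.5 million.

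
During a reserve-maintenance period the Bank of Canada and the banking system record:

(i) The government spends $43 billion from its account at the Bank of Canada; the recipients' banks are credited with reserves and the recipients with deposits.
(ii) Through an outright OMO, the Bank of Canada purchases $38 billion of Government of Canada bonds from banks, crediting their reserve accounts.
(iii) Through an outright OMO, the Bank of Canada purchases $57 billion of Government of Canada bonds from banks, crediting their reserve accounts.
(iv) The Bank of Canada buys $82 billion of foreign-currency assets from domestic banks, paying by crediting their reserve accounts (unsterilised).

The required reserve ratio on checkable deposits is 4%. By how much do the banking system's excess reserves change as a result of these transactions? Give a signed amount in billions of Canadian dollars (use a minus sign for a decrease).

Government spending $43 billion: reserves +$43B, deposits +$43B.
OMO purchase (from banks) $38 billion: reserves +$38B, deposits 0.
OMO purchase (from banks) $57 billion: reserves +$57B, deposits 0.
FX purchase $82 billion: reserves +$82B, deposits 0.
Totals: Δreserves = +$220B, Δdeposits = +$43B.
Δrequired reserves = 4% × +$43B = +$1.72B.
Δexcess reserves = Δreserves − Δrequired = +$220B − (+$1.72B) = +$218.28 billion.

+$218.28 billion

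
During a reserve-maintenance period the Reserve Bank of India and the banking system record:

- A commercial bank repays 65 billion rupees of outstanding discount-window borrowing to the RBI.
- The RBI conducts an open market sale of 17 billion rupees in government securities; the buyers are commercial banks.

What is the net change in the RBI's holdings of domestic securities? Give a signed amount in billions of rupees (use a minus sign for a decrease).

-17 billion

RBI balance sheet:
  Assets:      Securities −17B, Loans to banks −65B
  Liabilities: Bank reserves −82B
Commercial banking system:
  Assets:      Reserves at CB −82B, Securities +17B
  Liabilities: Borrowings from CB −65B
So the change in the RBI's holdings of domestic securities is -17 billion.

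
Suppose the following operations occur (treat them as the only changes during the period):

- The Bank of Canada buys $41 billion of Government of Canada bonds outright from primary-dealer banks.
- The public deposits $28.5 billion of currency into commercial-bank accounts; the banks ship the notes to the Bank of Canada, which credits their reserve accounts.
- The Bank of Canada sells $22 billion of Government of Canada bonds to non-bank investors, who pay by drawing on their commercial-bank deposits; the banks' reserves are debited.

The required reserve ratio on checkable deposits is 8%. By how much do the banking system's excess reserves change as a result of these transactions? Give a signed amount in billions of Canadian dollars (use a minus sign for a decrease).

OMO purchase (from banks) $41 billion: reserves +$41B, deposits 0.
Currency deposit $28.5 billion: reserves +$28.5B, deposits +$28.5B.
Asset sale (to non-banks) $22 billion: reserves −$22B, deposits −$22B.
Totals: Δreserves = +$47.5B, Δdeposits = +$6.5B.
Δrequired reserves = 8% × +$6.5B = +$0.52B.
Δexcess reserves = Δreserves − Δrequired = +$47.5B − (+$0.52B) = +$46.98 billion.

+$46.98 billion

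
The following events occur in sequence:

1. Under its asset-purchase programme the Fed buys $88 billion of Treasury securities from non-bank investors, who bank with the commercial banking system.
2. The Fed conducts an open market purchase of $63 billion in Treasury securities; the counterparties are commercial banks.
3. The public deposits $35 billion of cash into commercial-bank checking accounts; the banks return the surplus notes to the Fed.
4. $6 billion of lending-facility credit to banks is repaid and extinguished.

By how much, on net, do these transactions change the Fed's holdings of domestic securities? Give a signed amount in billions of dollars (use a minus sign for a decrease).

Fed balance sheet:
  Assets:      Securities +$151B, Loans to banks −$6B
  Liabilities: Bank reserves +$180B, Currency in circulation −$35B
So the change in the Fed's holdings of domestic securities is +$151 billion.

+$151 billion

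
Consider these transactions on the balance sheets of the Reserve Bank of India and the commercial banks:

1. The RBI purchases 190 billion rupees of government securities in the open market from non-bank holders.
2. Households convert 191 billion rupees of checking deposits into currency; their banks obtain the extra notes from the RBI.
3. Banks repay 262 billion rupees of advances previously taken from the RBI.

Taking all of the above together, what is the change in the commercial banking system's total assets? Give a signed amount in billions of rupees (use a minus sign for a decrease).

Asset purchase (from non-banks) 190 billion rupees: bank balance sheets expand → +190B.
Currency withdrawal 191 billion rupees: bank balance sheets shrink → −191B.
Discount-window repayment 262 billion rupees: bank balance sheets shrink → −262B.
Net: 190 − 191 − 262 = -263 billion.

-263 billion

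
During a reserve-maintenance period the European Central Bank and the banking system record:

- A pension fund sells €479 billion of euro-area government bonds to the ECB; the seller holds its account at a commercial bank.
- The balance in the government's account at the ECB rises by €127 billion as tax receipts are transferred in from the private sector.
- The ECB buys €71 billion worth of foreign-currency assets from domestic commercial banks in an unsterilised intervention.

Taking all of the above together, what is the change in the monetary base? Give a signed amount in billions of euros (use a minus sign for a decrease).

+€423 billion

Asset purchase (from non-banks) €479 billion: ECB balance sheet expands → +€479B.
Government account inflow €127 billion: reserves shift to a non-base liability → −€127B.
FX purchase €71 billion: ECB balance sheet expands → +€71B.
Net: 479 − 127 + 71 = +€423 billion.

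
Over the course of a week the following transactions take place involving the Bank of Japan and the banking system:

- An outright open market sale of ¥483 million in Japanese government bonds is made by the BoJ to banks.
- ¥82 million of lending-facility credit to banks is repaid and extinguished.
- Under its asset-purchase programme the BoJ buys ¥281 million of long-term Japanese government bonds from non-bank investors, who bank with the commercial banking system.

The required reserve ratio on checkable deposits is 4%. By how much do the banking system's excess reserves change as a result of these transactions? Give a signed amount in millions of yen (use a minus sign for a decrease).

OMO sale (to banks) ¥483 million: reserves −¥483M, deposits 0.
Discount-window repayment ¥82 million: reserves −¥82M, deposits 0.
Asset purchase (from non-banks) ¥281 million: reserves +¥281M, deposits +¥281M.
Totals: Δreserves = −¥284M, Δdeposits = +¥281M.
Δrequired reserves = 4% × +¥281M = +¥11.24M.
Δexcess reserves = Δreserves − Δrequired = −¥284M − (+¥11.24M) = -¥295.24 million.

-¥295.24 million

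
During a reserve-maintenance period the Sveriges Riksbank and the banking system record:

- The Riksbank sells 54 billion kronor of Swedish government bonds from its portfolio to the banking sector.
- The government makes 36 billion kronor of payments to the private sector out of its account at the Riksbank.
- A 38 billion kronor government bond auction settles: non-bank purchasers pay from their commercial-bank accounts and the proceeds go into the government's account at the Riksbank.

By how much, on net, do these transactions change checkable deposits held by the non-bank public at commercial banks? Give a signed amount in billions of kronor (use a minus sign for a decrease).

-2 billion

OMO sale (to banks) 54 billion kronor: the counterparty is a bank, so public deposits are unchanged → 0.
Government spending 36 billion kronor: non-bank counterparties' bank balances rise → +36B.
Government account inflow 38 billion kronor: non-bank counterparties' bank balances fall → −38B.
Net: 0 + 36 − 38 = -2 billion.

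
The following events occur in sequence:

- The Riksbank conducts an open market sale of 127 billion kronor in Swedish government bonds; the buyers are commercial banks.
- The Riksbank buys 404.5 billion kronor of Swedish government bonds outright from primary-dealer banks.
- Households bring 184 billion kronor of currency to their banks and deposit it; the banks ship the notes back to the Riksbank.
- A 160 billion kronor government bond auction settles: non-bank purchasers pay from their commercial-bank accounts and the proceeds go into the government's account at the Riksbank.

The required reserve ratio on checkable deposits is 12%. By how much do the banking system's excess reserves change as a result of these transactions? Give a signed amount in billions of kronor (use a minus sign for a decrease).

+298.62 billion

OMO sale (to banks) 127 billion kronor: reserves −127B, deposits 0.
OMO purchase (from banks) 404.5 billion kronor: reserves +404.5B, deposits 0.
Currency deposit 184 billion kronor: reserves +184B, deposits +184B.
Government account inflow 160 billion kronor: reserves −160B, deposits −160B.
Totals: Δreserves = +301.5B, Δdeposits = +24B.
Δrequired reserves = 12% × +24B = +2.88B.
Δexcess reserves = Δreserves − Δrequired = +301.5B − (+2.88B) = +298.62 billion.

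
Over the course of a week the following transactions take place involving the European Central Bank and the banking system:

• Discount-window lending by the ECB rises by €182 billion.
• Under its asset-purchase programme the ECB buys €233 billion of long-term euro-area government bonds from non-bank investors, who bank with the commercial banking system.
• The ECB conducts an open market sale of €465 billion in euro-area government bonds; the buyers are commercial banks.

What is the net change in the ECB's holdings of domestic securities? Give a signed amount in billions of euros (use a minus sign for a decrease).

-€232 billion

ECB balance sheet:
  Assets:      Securities −€232B, Loans to banks +€182B
  Liabilities: Bank reserves −€50B
So the change in the ECB's holdings of domestic securities is -€232 billion.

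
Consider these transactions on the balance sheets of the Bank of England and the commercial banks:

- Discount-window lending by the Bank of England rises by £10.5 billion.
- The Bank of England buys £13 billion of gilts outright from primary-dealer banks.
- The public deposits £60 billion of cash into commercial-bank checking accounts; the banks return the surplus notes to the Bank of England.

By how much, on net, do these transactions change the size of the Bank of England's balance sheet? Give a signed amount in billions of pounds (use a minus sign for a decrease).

Bank of England balance sheet:
  Assets:      Securities +£13B, Loans to banks +£10.5B
  Liabilities: Bank reserves +£83.5B, Currency in circulation −£60B
Commercial banking system:
  Assets:      Reserves at CB +£83.5B, Securities −£13B
  Liabilities: Checkable deposits +£60B, Borrowings from CB +£10.5B
Change in total Bank of England assets = +£23.5 billion.

+£23.5 billion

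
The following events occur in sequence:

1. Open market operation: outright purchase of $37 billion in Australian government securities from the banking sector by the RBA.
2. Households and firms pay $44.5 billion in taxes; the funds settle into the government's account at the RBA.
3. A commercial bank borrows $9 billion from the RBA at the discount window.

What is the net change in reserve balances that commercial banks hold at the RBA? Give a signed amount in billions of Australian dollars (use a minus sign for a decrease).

OMO purchase (from banks) $37 billion: the RBA pays by crediting reserve accounts → +$37B.
Government account inflow $44.5 billion: funds move from bank reserves into the government account → −$44.5B.
Discount-window loan $9 billion: the loan is credited to the bank's reserve account → +$9B.
Net: 37 − 44.5 + 9 = +$1.5 billion.

+$1.5 billion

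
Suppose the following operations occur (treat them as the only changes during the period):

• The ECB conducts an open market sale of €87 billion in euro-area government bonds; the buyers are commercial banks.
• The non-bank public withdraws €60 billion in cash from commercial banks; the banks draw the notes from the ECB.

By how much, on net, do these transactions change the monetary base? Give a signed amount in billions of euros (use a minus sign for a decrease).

-€87 billion

ECB balance sheet:
  Assets:      Securities −€87B
  Liabilities: Bank reserves −€147B, Currency in circulation +€60B
Monetary base = currency + reserves: +€60B + (−€147B) = -€87 billion.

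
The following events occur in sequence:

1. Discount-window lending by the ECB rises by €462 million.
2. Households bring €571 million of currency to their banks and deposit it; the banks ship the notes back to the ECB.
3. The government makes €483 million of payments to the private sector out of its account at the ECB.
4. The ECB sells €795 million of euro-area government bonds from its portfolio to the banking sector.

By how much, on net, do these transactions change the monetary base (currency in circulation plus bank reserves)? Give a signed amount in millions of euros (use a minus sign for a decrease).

Discount-window loan €462 million: ECB balance sheet expands → +€462M.
Currency deposit €571 million: just a shift between currency and reserves — both are base money → 0.
Government spending €483 million: a non-base liability converts back to reserves → +€483M.
OMO sale (to banks) €795 million: ECB balance sheet contracts → −€795M.
Net: 462 + 0 + 483 − 795 = +€150 million.

+€150 million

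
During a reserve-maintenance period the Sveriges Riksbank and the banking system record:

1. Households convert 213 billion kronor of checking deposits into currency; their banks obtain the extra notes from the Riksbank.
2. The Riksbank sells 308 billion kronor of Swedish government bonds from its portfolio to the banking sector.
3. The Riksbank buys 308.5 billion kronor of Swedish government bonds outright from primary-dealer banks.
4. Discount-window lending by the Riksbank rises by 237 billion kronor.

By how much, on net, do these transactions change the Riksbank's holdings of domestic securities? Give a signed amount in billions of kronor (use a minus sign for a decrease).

+0.5 billion

Riksbank balance sheet:
  Assets:      Securities +0.5B, Loans to banks +237B
  Liabilities: Bank reserves +24.5B, Currency in circulation +213B
Commercial banking system:
  Assets:      Reserves at CB +24.5B, Securities −0.5B
  Liabilities: Checkable deposits −213B, Borrowings from CB +237B
So the change in the Riksbank's holdings of domestic securities is +0.5 billion.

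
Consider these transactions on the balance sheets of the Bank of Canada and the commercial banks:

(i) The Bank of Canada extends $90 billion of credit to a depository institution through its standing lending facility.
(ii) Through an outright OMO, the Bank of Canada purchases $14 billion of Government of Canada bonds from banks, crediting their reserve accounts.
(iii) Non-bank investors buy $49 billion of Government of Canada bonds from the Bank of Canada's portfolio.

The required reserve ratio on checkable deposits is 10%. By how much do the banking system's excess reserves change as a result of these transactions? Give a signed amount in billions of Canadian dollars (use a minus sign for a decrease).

Discount-window loan $90 billion: reserves +$90B, deposits 0.
OMO purchase (from banks) $14 billion: reserves +$14B, deposits 0.
Asset sale (to non-banks) $49 billion: reserves −$49B, deposits −$49B.
Totals: Δreserves = +$55B, Δdeposits = −$49B.
Δrequired reserves = 10% × −$49B = −$4.9B.
Δexcess reserves = Δreserves − Δrequired = +$55B − (−$4.9B) = +$59.9 billion.

+$59.9 billion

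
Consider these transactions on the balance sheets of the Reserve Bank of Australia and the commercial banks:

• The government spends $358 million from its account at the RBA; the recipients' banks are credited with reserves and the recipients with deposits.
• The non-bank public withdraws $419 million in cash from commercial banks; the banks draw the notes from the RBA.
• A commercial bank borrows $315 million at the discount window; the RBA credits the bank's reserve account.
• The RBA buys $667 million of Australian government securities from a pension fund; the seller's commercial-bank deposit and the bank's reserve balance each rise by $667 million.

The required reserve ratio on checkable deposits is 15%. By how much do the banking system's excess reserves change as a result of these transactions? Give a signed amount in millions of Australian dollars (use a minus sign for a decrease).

+$830.1 million

Government spending $358 million: reserves +$358M, deposits +$358M.
Currency withdrawal $419 million: reserves −$419M, deposits −$419M.
Discount-window loan $315 million: reserves +$315M, deposits 0.
Asset purchase (from non-banks) $667 million: reserves +$667M, deposits +$667M.
Totals: Δreserves = +$921M, Δdeposits = +$606M.
Δrequired reserves = 15% × +$606M = +$90.9M.
Δexcess reserves = Δreserves − Δrequired = +$921M − (+$90.9M) = +$830.1 million.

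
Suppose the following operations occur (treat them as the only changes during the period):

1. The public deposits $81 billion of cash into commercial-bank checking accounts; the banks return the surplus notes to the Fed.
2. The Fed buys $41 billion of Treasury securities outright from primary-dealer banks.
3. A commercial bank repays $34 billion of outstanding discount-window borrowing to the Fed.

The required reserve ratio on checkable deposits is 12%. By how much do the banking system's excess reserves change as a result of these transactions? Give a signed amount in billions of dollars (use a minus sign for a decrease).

Currency deposit $81 billion: reserves +$81B, deposits +$81B.
OMO purchase (from banks) $41 billion: reserves +$41B, deposits 0.
Discount-window repayment $34 billion: reserves −$34B, deposits 0.
Totals: Δreserves = +$88B, Δdeposits = +$81B.
Δrequired reserves = 12% × +$81B = +$9.72B.
Δexcess reserves = Δreserves − Δrequired = +$88B − (+$9.72B) = +$78.28 billion.

+$78.28 billion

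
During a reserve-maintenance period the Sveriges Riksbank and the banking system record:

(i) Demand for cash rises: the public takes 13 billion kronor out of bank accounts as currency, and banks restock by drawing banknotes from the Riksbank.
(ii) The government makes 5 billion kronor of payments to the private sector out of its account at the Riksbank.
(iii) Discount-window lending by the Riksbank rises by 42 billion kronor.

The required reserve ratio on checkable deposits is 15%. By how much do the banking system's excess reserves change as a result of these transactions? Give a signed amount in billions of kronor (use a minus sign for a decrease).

Currency withdrawal 13 billion kronor: reserves −13B, deposits −13B.
Government spending 5 billion kronor: reserves +5B, deposits +5B.
Discount-window loan 42 billion kronor: reserves +42B, deposits 0.
Totals: Δreserves = +34B, Δdeposits = −8B.
Δrequired reserves = 15% × −8B = −1.2B.
Δexcess reserves = Δreserves − Δrequired = +34B − (−1.2B) = +35.2 billion.

+35.2 billion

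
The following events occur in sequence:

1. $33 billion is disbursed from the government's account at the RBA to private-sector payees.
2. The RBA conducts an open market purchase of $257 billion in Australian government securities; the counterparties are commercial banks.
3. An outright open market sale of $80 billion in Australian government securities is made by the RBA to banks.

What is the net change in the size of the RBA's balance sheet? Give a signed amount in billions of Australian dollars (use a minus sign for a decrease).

+$177 billion

RBA balance sheet:
  Assets:      Securities +$177B
  Liabilities: Bank reserves +$210B, Government deposits −$33B
Change in total RBA assets = +$177 billion.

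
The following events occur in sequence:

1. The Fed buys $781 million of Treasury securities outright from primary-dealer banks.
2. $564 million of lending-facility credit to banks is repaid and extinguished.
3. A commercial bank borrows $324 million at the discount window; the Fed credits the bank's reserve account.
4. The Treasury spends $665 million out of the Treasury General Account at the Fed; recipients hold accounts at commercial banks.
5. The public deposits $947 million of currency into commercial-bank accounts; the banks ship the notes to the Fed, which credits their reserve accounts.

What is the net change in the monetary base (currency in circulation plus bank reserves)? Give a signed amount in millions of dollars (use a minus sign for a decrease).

+$1206 million

OMO purchase (from banks) $781 million: Fed balance sheet expands → +$781M.
Discount-window repayment $564 million: Fed balance sheet contracts → −$564M.
Discount-window loan $324 million: Fed balance sheet expands → +$324M.
Government spending $665 million: a non-base liability converts back to reserves → +$665M.
Currency deposit $947 million: just a shift between currency and reserves — both are base money → 0.
Net: 781 − 564 + 324 + 665 + 0 = +$1206 million.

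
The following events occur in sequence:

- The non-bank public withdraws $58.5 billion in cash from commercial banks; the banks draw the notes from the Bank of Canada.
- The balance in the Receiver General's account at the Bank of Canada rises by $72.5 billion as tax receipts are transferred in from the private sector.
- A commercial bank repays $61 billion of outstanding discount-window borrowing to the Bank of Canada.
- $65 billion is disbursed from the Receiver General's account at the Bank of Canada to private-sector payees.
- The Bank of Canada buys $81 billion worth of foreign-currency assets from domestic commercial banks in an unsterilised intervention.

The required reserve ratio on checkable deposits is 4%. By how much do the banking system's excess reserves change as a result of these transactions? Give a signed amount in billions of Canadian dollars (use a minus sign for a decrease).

-$43.36 billion

Currency withdrawal $58.5 billion: reserves −$58.5B, deposits −$58.5B.
Government account inflow $72.5 billion: reserves −$72.5B, deposits −$72.5B.
Discount-window repayment $61 billion: reserves −$61B, deposits 0.
Government spending $65 billion: reserves +$65B, deposits +$65B.
FX purchase $81 billion: reserves +$81B, deposits 0.
Totals: Δreserves = −$46B, Δdeposits = −$66B.
Δrequired reserves = 4% × −$66B = −$2.64B.
Δexcess reserves = Δreserves − Δrequired = −$46B − (−$2.64B) = -$43.36 billion.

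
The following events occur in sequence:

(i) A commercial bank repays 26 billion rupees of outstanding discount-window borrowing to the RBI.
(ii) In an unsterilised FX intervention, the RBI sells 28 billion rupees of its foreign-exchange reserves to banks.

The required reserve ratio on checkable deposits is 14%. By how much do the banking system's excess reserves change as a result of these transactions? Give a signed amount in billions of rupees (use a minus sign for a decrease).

-54 billion

Discount-window repayment 26 billion rupees: reserves −26B, deposits 0.
FX sale 28 billion rupees: reserves −28B, deposits 0.
Totals: Δreserves = −54B, Δdeposits = 0.
Δrequired reserves = 14% × 0 = 0.
Δexcess reserves = Δreserves − Δrequired = −54B − (0) = -54 billion.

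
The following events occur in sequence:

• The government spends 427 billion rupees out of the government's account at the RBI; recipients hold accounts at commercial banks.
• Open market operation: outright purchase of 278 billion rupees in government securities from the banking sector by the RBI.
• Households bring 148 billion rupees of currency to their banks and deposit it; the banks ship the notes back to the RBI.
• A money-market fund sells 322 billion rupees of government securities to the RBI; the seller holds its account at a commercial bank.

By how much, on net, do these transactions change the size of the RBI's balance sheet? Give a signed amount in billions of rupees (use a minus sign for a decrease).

+600 billion

RBI balance sheet:
  Assets:      Securities +600B
  Liabilities: Bank reserves +1175B, Currency in circulation −148B, Government deposits −427B
Change in total RBI assets = +600 billion.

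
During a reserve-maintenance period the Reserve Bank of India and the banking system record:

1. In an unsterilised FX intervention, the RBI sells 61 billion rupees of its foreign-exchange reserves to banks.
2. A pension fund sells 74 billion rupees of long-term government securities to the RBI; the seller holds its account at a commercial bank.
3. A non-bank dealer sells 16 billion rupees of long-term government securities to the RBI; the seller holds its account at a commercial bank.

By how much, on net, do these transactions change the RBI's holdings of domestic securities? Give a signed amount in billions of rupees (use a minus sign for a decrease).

+90 billion

FX sale 61 billion rupees: the RBI's securities portfolio is untouched → 0.
Asset purchase (from non-banks) 74 billion rupees: securities added to the RBI's portfolio → +74B.
Asset purchase (from non-banks) 16 billion rupees: securities added to the RBI's portfolio → +16B.
Net: 0 + 74 + 16 = +90 billion.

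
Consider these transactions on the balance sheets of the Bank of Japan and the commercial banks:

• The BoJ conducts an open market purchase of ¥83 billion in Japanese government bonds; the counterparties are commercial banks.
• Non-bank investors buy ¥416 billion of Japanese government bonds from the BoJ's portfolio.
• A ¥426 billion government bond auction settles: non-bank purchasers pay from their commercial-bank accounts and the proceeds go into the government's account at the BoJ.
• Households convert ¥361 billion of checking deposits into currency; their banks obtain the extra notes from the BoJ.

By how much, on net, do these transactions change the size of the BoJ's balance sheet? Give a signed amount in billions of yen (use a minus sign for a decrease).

-¥333 billion

OMO purchase (from banks) ¥83 billion: a BoJ asset is acquired → +¥83B.
Asset sale (to non-banks) ¥416 billion: a BoJ asset is shed → −¥416B.
Government account inflow ¥426 billion: only the composition of liabilities changes → 0.
Currency withdrawal ¥361 billion: only the composition of liabilities changes → 0.
Net: 83 − 416 + 0 + 0 = -¥333 billion.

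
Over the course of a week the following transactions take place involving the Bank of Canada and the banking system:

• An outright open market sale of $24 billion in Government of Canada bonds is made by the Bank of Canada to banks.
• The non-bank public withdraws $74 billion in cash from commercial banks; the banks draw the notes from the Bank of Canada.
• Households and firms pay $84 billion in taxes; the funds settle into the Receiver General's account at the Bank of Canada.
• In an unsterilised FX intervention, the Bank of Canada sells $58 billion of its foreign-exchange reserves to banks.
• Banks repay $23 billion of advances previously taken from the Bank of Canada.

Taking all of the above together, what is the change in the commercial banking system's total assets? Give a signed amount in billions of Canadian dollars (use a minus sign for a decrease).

-$181 billion

OMO sale (to banks) $24 billion: just an asset swap on bank balance sheets → 0.
Currency withdrawal $74 billion: bank balance sheets shrink → −$74B.
Government account inflow $84 billion: bank balance sheets shrink → −$84B.
FX sale $58 billion: just an asset swap on bank balance sheets → 0.
Discount-window repayment $23 billion: bank balance sheets shrink → −$23B.
Net: 0 − 74 − 84 + 0 − 23 = -$181 billion.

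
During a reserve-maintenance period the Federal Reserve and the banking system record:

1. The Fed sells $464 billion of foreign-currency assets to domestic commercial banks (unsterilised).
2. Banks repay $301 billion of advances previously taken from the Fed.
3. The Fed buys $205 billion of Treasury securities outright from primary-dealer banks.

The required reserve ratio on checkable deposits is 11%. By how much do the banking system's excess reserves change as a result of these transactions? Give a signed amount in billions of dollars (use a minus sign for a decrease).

-$560 billion

FX sale $464 billion: reserves −$464B, deposits 0.
Discount-window repayment $301 billion: reserves −$301B, deposits 0.
OMO purchase (from banks) $205 billion: reserves +$205B, deposits 0.
Totals: Δreserves = −$560B, Δdeposits = 0.
Δrequired reserves = 11% × 0 = 0.
Δexcess reserves = Δreserves − Δrequired = −$560B − (0) = -$560 billion.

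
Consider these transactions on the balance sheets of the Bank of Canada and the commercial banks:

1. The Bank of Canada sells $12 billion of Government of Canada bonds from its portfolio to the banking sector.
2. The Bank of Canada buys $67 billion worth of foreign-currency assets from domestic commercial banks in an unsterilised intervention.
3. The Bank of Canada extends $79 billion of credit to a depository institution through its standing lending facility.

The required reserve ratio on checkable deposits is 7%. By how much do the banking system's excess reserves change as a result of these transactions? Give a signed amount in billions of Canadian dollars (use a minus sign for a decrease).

OMO sale (to banks) $12 billion: reserves −$12B, deposits 0.
FX purchase $67 billion: reserves +$67B, deposits 0.
Discount-window loan $79 billion: reserves +$79B, deposits 0.
Totals: Δreserves = +$134B, Δdeposits = 0.
Δrequired reserves = 7% × 0 = 0.
Δexcess reserves = Δreserves − Δrequired = +$134B − (0) = +$134 billion.

+$134 billion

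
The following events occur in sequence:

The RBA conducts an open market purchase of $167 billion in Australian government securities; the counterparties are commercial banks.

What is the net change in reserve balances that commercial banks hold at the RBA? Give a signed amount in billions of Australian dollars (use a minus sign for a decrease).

OMO purchase (from banks) $167 billion: the RBA pays by crediting reserve accounts → +$167B.

+$167 billion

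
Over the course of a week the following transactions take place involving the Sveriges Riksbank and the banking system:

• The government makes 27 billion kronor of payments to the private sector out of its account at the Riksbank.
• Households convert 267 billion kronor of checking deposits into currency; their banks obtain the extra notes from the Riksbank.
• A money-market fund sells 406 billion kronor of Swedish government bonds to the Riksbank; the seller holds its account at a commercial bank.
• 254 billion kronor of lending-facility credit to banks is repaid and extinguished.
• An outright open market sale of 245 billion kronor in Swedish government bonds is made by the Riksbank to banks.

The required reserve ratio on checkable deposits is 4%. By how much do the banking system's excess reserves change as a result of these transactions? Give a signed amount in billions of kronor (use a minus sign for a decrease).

-339.64 billion

Government spending 27 billion kronor: reserves +27B, deposits +27B.
Currency withdrawal 267 billion kronor: reserves −267B, deposits −267B.
Asset purchase (from non-banks) 406 billion kronor: reserves +406B, deposits +406B.
Discount-window repayment 254 billion kronor: reserves −254B, deposits 0.
OMO sale (to banks) 245 billion kronor: reserves −245B, deposits 0.
Totals: Δreserves = −333B, Δdeposits = +166B.
Δrequired reserves = 4% × +166B = +6.64B.
Δexcess reserves = Δreserves − Δrequired = −333B − (+6.64B) = -339.64 billion.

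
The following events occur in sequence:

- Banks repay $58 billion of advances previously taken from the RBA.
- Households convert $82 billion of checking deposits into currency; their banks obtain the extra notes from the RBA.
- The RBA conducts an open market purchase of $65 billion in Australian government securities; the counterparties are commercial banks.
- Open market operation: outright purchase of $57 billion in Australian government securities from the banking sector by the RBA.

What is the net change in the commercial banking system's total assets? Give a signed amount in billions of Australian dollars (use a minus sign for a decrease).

RBA balance sheet:
  Assets:      Securities +$122B, Loans to banks −$58B
  Liabilities: Bank reserves −$18B, Currency in circulation +$82B
Commercial banking system:
  Assets:      Reserves at CB −$18B, Securities −$122B
  Liabilities: Checkable deposits −$82B, Borrowings from CB −$58B
Change in total bank assets = -$140 billion.

-$140 billion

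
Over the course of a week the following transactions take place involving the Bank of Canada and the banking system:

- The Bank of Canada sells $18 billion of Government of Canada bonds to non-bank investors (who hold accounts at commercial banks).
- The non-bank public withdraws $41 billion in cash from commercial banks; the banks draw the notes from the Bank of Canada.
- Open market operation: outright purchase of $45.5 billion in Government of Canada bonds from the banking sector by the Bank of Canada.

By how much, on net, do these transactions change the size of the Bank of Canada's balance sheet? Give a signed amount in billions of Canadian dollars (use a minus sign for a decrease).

Bank of Canada balance sheet:
  Assets:      Securities +$27.5B
  Liabilities: Bank reserves −$13.5B, Currency in circulation +$41B
Change in total Bank of Canada assets = +$27.5 billion.

+$27.5 billion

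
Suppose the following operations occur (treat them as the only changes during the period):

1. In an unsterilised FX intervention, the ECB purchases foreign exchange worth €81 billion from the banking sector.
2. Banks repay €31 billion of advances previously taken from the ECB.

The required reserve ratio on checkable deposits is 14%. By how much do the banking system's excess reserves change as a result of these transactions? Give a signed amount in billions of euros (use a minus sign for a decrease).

+€50 billion

FX purchase €81 billion: reserves +€81B, deposits 0.
Discount-window repayment €31 billion: reserves −€31B, deposits 0.
Totals: Δreserves = +€50B, Δdeposits = 0.
Δrequired reserves = 14% × 0 = 0.
Δexcess reserves = Δreserves − Δrequired = +€50B − (0) = +€50 billion.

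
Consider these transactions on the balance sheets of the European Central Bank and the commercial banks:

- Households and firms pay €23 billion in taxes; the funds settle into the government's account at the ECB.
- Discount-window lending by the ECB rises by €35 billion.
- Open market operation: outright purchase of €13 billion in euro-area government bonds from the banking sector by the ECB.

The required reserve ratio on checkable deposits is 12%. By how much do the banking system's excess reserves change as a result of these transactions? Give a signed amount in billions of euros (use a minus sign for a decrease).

+€27.76 billion

Government account inflow €23 billion: reserves −€23B, deposits −€23B.
Discount-window loan €35 billion: reserves +€35B, deposits 0.
OMO purchase (from banks) €13 billion: reserves +€13B, deposits 0.
Totals: Δreserves = +€25B, Δdeposits = −€23B.
Δrequired reserves = 12% × −€23B = −€2.76B.
Δexcess reserves = Δreserves − Δrequired = +€25B − (−€2.76B) = +€27.76 billion.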